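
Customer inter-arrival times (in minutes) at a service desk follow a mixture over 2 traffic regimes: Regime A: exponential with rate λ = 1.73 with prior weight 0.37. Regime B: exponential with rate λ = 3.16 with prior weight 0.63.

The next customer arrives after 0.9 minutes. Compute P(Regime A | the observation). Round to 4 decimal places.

0.5380

Posterior ∝ prior × likelihood, so P(k | x) ∝ π_k f_k(x); normalise over all components.
Exponential densities:
  L_A = 0.364628
  L_B = 0.183888
Multiply by the mixture weights:
  π_A·L_A = 0.37 × 0.364628 = 0.134912
  π_B·L_B = 0.63 × 0.183888 = 0.115849
Sum: 0.134912 + 0.115849 = 0.250762
So the posterior for Regime A is 0.134912 / 0.250762 ≈ 0.5380.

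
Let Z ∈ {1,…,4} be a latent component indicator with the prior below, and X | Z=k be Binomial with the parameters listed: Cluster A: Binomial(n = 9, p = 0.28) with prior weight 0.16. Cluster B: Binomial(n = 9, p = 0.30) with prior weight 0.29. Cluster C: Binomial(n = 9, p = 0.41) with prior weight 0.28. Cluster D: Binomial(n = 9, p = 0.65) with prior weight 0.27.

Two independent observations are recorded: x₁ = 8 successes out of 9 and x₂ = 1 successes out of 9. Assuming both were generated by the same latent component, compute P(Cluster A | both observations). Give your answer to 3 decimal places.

0.057

P(component k | x) = P(Z=k)·f_k(x) / marginal(x), where marginal(x) = Σ_j P(Z=j)·f_j(x).
Since both observations come from the same component, the likelihood for component k is f_k(x₁)·f_k(x₂).
  L_A = [C(9,8)·0.28^8·0.72^1 = 9·3.77802e-05·0.72 = 0.000244816] × [0.181995] = 4.45553e-05
  L_B = [C(9,8)·0.30^8·0.70^1 = 9·6.561e-05·0.7 = 0.000413343] × [0.15565] = 6.43367e-05
  L_C = [C(9,8)·0.41^8·0.59^1 = 9·0.000798493·0.59 = 0.00424] × [0.0541804] = 0.000229725
  L_D = [C(9,8)·0.65^8·0.35^1 = 9·0.0318645·0.35 = 0.100373] × [0.00131735] = 0.000132226
Unnormalised posteriors:
  P(Z=A)·L_A = 0.16 × 4.45553e-05 = 7.12885e-06
  P(Z=B)·L_B = 0.29 × 6.43367e-05 = 1.86576e-05
  P(Z=C)·L_C = 0.28 × 0.000229725 = 6.43229e-05
  P(Z=D)·L_D = 0.27 × 0.000132226 = 3.57011e-05
Denominator: 7.12885e-06 + 1.86576e-05 + 6.43229e-05 + 3.57011e-05 = 0.000125811
So the posterior for Cluster A is 7.12885e-06 / 0.000125811 ≈ 0.057.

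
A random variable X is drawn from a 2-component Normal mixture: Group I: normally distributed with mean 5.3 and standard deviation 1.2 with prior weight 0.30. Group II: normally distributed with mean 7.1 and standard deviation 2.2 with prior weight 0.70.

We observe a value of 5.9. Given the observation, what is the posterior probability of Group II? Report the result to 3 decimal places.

0.554

Posterior ∝ prior × likelihood, so P(k | x) ∝ P(Z=k) f_k(x); normalise over all components.
Evaluate each component's likelihood at the observed value:
  f_I = (1/(1.2·√(2π)))·exp(−(5.9−5.3)²/(2·1.2²)) = 0.332452·exp(-0.12500) = 0.293388
  f_II = (1/(2.2·√(2π)))·exp(−(5.9−7.1)²/(2·2.2²)) = 0.181337·exp(-0.14876) = 0.156272
Prior × likelihood for each component:
  P(Z=I)·f_I = 0.30 × 0.293388 = 0.0880163
  P(Z=II)·f_II = 0.70 × 0.156272 = 0.109391
Sum: 0.0880163 + 0.109391 = 0.197407
So the posterior for Group II is 0.109391 / 0.197407 ≈ 0.554.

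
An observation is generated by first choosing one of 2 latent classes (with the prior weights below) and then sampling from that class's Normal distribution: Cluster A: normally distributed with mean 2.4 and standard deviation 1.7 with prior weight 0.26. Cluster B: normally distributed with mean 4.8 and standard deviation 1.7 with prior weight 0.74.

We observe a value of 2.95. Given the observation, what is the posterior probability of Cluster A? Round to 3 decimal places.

Apply Bayes' rule: the posterior for each component is proportional to its prior times its likelihood at x.
Normal densities:
  f_A = (1/(1.7·√(2π)))·exp(−(2.95−2.4)²/(2·1.7²)) = 0.234672·exp(-0.05234) = 0.222706
  f_B = (1/(1.7·√(2π)))·exp(−(2.95−4.8)²/(2·1.7²)) = 0.234672·exp(-0.59213) = 0.129809
Unnormalised posteriors:
  P(Z=A)·f_A = 0.26 × 0.222706 = 0.0579036
  P(Z=B)·f_B = 0.74 × 0.129809 = 0.0960583
Marginal: 0.0579036 + 0.0960583 = 0.153962
Responsibility of Cluster A: 0.0579036 / 0.153962 ≈ 0.376

0.376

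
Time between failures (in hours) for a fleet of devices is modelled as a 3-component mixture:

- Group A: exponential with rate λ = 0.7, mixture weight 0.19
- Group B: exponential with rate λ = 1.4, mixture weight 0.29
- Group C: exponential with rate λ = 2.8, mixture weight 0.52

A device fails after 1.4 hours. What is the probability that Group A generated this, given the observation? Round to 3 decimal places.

0.367

Apply Bayes' rule: the posterior for each component is proportional to its prior times its likelihood at x.
Exponential densities:
  L_A = 0.262718
  L_B = 0.197202
  L_C = 0.0555551
Prior × likelihood for each component:
  w_A·L_A = 0.19 × 0.262718 = 0.0499164
  w_B·L_B = 0.29 × 0.197202 = 0.0571885
  w_C·L_C = 0.52 × 0.0555551 = 0.0288886
Normaliser: 0.0499164 + 0.0571885 + 0.0288886 = 0.135994
Responsibility of Group A: 0.0499164 / 0.135994 ≈ 0.367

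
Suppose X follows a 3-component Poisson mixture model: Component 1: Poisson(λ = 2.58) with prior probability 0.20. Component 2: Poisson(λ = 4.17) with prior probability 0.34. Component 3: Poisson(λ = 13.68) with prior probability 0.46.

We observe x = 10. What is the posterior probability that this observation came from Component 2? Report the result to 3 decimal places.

0.065

The responsibility of component k is π_k f_k(x) divided by Σ_j π_j f_j(x).
Component likelihoods at x = 10:
  L_1 = e^(−2.58)·2.58^10/10! = 0.000272869
  L_2 = e^(−4.17)·4.17^10/10! = 0.00677001
  L_3 = e^(−13.68)·13.68^10/10! = 0.0724352
Weight by the priors:
  π_1·L_1 = 0.20 × 0.000272869 = 5.45738e-05
  π_2·L_2 = 0.34 × 0.00677001 = 0.0023018
  π_3·L_3 = 0.46 × 0.0724352 = 0.0333202
Sum: 5.45738e-05 + 0.0023018 + 0.0333202 = 0.0356766
P(Component 2 | 10) ≈ 0.065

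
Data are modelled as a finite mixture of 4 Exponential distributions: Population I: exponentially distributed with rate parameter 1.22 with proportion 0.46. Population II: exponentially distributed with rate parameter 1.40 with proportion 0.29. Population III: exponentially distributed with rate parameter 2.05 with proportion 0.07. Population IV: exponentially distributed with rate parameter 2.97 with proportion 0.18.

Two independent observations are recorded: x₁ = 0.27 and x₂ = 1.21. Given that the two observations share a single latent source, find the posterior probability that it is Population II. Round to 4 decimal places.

Posterior ∝ prior × likelihood, so P(k | x) ∝ π_k f_k(x); normalise over all components.
Since both observations come from the same component, the likelihood for component k is f_k(x₁)·f_k(x₂).
  L_I = [1.22·e^(−1.22·0.27) = 1.22·e^(−0.3294) = 0.877613] × [0.278775] = 0.244657
  L_II = [1.40·e^(−1.40·0.27) = 1.40·e^(−0.3780) = 0.959323] × [0.257296] = 0.24683
  L_III = [2.05·e^(−2.05·0.27) = 2.05·e^(−0.5535) = 1.17861] × [0.171588] = 0.202236
  L_IV = [2.97·e^(−2.97·0.27) = 2.97·e^(−0.8019) = 1.33197] × [0.0816643] = 0.108775
Prior × likelihood for each component:
  π_I·L_I = 0.46 × 0.244657 = 0.112542
  π_II·L_II = 0.29 × 0.24683 = 0.0715807
  π_III·L_III = 0.07 × 0.202236 = 0.0141565
  π_IV·L_IV = 0.18 × 0.108775 = 0.0195795
Evidence: 0.112542 + 0.0715807 + 0.0141565 + 0.0195795 = 0.217859
Responsibility of Population II: 0.0715807 / 0.217859 ≈ 0.3286

0.3286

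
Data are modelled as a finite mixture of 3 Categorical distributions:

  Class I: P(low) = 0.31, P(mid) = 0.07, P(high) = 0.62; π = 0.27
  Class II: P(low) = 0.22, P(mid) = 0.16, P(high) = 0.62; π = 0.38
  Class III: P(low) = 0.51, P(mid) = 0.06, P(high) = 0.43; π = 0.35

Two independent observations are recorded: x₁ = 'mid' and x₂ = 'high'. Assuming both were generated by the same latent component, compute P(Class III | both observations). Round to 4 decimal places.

By Bayes' theorem, P(k | x) = π_k f_k(x) / Σ_j π_j f_j(x).
Since both observations come from the same component, the likelihood for component k is f_k(x₁)·f_k(x₂).
  f_I = [P(mid | comp) = 0.07] × [0.62] = 0.0434
  f_II = [P(mid | comp) = 0.16] × [0.62] = 0.0992
  f_III = [P(mid | comp) = 0.06] × [0.43] = 0.0258
Multiply by the mixture weights:
  π_I·f_I = 0.27 × 0.0434 = 0.011718
  π_II·f_II = 0.38 × 0.0992 = 0.037696
  π_III·f_III = 0.35 × 0.0258 = 0.00903
Marginal: 0.011718 + 0.037696 + 0.00903 = 0.058444
P(Class III | x₁, x₂) = 0.00903 / 0.058444 ≈ 0.1545

0.1545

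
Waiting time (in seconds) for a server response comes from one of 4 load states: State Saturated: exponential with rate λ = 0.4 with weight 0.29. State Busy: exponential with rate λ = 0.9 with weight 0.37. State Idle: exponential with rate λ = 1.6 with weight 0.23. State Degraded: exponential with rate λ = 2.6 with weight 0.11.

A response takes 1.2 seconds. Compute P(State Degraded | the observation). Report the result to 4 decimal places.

P(component k | x) = π_k·f_k(x) / marginal(x), where marginal(x) = Σ_j π_j·f_j(x).
Evaluate each component's likelihood at the observed value:
  L_Saturated = 0.4·e^(−0.4·1.2) = 0.4·e^(−0.4800) = 0.247513
  L_Busy = 0.9·e^(−0.9·1.2) = 0.9·e^(−1.0800) = 0.305636
  L_Idle = 1.6·e^(−1.6·1.2) = 1.6·e^(−1.9200) = 0.234571
  L_Degraded = 2.6·e^(−2.6·1.2) = 2.6·e^(−3.1200) = 0.114809
Multiply by the mixture weights:
  π_Saturated·L_Saturated = 0.29 × 0.247513 = 0.0717789
  π_Busy·L_Busy = 0.37 × 0.305636 = 0.113085
  π_Idle·L_Idle = 0.23 × 0.234571 = 0.0539514
  π_Degraded·L_Degraded = 0.11 × 0.114809 = 0.012629
Marginal: 0.0717789 + 0.113085 + 0.0539514 + 0.012629 = 0.251444
So the posterior for State Degraded is 0.012629 / 0.251444 ≈ 0.0502.

0.0502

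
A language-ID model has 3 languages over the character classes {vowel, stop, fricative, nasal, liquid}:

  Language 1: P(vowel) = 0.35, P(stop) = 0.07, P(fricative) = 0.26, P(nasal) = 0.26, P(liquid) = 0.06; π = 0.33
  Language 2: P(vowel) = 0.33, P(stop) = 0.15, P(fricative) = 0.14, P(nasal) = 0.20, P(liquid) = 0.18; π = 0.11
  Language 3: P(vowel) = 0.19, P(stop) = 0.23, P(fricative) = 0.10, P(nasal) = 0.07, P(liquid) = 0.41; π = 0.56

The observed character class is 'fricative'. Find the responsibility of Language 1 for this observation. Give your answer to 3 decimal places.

0.546

By Bayes' theorem, P(k | x) = P(Z=k) f_k(x) / Σ_j P(Z=j) f_j(x).
Evaluate each component's likelihood at the observed value:
  L_1 = 0.26
  L_2 = 0.14
  L_3 = 0.1
Weight by the priors:
  P(Z=1)·L_1 = 0.33 × 0.26 = 0.0858
  P(Z=2)·L_2 = 0.11 × 0.14 = 0.0154
  P(Z=3)·L_3 = 0.56 × 0.1 = 0.056
Sum: 0.0858 + 0.0154 + 0.056 = 0.1572
So the posterior for Language 1 is 0.0858 / 0.1572 ≈ 0.546.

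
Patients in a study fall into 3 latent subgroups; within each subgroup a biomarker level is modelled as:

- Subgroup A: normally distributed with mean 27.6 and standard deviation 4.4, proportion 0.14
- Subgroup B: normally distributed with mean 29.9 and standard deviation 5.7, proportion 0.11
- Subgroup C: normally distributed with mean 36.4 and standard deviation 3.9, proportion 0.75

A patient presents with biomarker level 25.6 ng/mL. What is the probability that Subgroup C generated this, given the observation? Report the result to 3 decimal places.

Posterior ∝ prior × likelihood, so P(k | x) ∝ π_k f_k(x); normalise over all components.
Evaluate each component's likelihood at the observed value:
  f_A = (1/(4.4·√(2π)))·exp(−(25.6−27.6)²/(2·4.4²)) = 0.090669·exp(-0.10331) = 0.0817697
  f_B = (1/(5.7·√(2π)))·exp(−(25.6−29.9)²/(2·5.7²)) = 0.069990·exp(-0.28455) = 0.0526571
  f_C = (1/(3.9·√(2π)))·exp(−(25.6−36.4)²/(2·3.9²)) = 0.102293·exp(-3.83432) = 0.00221117
Unnormalised posteriors:
  π_A·f_A = 0.14 × 0.0817697 = 0.0114478
  π_B·f_B = 0.11 × 0.0526571 = 0.00579228
  π_C·f_C = 0.75 × 0.00221117 = 0.00165838
Normaliser: 0.0114478 + 0.00579228 + 0.00165838 = 0.0188984
P(Subgroup C | x) = 0.00165838 / 0.0188984 ≈ 0.088

0.088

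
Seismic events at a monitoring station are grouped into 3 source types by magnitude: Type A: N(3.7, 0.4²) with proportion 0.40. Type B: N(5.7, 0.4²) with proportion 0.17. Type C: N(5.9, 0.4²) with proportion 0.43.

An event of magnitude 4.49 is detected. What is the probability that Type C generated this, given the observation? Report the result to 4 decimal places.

0.0145

The responsibility of component k is P(Z=k) f_k(x) divided by Σ_j P(Z=j) f_j(x).
Normal densities:
  p_A = (1/(0.4·√(2π)))·exp(−(4.49−3.7)²/(2·0.4²)) = 0.997356·exp(-1.95031) = 0.141854
  p_B = (1/(0.4·√(2π)))·exp(−(4.49−5.7)²/(2·0.4²)) = 0.997356·exp(-4.57531) = 0.0102758
  p_C = (1/(0.4·√(2π)))·exp(−(4.49−5.9)²/(2·0.4²)) = 0.997356·exp(-6.21281) = 0.0019983
Multiply by the mixture weights:
  P(Z=A)·p_A = 0.40 × 0.141854 = 0.0567414
  P(Z=B)·p_B = 0.17 × 0.0102758 = 0.00174689
  P(Z=C)·p_C = 0.43 × 0.0019983 = 0.000859267
Evidence: 0.0567414 + 0.00174689 + 0.000859267 = 0.0593476
P(Type C | data) ≈ 0.0145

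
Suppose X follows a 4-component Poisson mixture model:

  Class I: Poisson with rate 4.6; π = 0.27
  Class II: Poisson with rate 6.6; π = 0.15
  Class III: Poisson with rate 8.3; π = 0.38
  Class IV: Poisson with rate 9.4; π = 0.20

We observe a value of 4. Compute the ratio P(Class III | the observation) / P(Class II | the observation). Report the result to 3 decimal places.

1.158

Only the two components matter; the odds are (w_i f_i(x)) / (w_j f_j(x)).
Component likelihoods at x = 4:
  L_I = 0.187528
  L_II = 0.107553
  L_III = 0.0491425
  L_IV = 0.0269111
0.0186741 / 0.0161329 ≈ 1.158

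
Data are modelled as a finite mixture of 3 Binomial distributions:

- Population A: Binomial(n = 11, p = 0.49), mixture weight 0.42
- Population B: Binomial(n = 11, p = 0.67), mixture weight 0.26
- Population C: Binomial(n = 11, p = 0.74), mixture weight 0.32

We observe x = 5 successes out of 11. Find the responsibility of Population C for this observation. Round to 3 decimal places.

By Bayes' theorem, P(k | x) = π_k f_k(x) / Σ_j π_j f_j(x).
Component likelihoods at x = 5 successes out of 11:
  p_A = 0.229638
  p_B = 0.0805563
  p_C = 0.0316695
Prior × likelihood for each component:
  π_A·p_A = 0.42 × 0.229638 = 0.0964479
  π_B·p_B = 0.26 × 0.0805563 = 0.0209446
  π_C·p_C = 0.32 × 0.0316695 = 0.0101342
Marginal: 0.0964479 + 0.0209446 + 0.0101342 = 0.127527
P(Population C | 5 successes out of 11) ≈ 0.079

0.079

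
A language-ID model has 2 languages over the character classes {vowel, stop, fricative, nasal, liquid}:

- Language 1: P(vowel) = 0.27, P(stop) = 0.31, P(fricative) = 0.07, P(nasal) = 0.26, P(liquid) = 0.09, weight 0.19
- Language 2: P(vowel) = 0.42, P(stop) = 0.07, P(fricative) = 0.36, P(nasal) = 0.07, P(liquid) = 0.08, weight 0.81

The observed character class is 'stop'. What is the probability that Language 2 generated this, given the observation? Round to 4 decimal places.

0.4905

P(component k | x) = w_k·f_k(x) / marginal(x), where marginal(x) = Σ_j w_j·f_j(x).
Component likelihoods at x = 'stop':
  p_1 = P(stop | comp) = 0.31
  p_2 = P(stop | comp) = 0.07
Multiply by the mixture weights:
  w_1·p_1 = 0.19 × 0.31 = 0.0589
  w_2·p_2 = 0.81 × 0.07 = 0.0567
Marginal: 0.0589 + 0.0567 = 0.1156
So the posterior for Language 2 is 0.0567 / 0.1156 ≈ 0.4905.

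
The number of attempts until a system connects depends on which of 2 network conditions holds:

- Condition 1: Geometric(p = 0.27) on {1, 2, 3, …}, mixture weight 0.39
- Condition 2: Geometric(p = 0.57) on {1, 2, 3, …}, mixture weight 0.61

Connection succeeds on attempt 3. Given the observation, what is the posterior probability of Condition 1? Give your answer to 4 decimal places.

0.4661

Posterior ∝ prior × likelihood, so P(k | x) ∝ w_k f_k(x); normalise over all components.
Evaluate each component's likelihood at the observed value:
  p_1 = 0.143883
  p_2 = 0.105393
Prior × likelihood for each component:
  w_1·p_1 = 0.39 × 0.143883 = 0.0561144
  w_2·p_2 = 0.61 × 0.105393 = 0.0642897
Denominator: 0.0561144 + 0.0642897 = 0.120404
Responsibility of Condition 1: 0.0561144 / 0.120404 ≈ 0.4661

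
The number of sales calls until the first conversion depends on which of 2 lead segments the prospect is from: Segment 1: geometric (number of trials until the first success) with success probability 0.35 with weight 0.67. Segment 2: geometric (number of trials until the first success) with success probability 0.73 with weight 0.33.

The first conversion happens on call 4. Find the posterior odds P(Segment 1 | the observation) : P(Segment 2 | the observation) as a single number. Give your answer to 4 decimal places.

Posterior odds = (w_i f_i(x)) / (w_j f_j(x)); the normalising sum cancels.
Evaluate each component's likelihood at the observed value:
  f_1 = 0.0961188
  f_2 = 0.0143686
Odds = (0.67/0.33) × (0.0961188/0.0143686) = 2.0303 × 6.6895 ≈ 13.5817

13.5817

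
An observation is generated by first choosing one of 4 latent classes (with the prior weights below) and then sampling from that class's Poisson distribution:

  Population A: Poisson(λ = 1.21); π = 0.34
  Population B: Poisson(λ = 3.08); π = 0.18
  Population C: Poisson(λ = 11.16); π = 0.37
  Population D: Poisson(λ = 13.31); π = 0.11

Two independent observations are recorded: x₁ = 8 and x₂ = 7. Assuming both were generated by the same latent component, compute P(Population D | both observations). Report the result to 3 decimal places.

0.053

P(component k | x) = w_k·f_k(x) / marginal(x), where marginal(x) = Σ_j w_j·f_j(x).
Since both observations come from the same component, the likelihood for component k is f_k(x₁)·f_k(x₂).
  p_A = [3.39833e-05] × [0.000224683] = 7.63549e-09
  p_B = [0.0092312] × [0.0239771] = 0.000221338
  p_C = [0.0849311] × [0.0608825] = 0.00517082
  p_D = [0.040499] × [0.024342] = 0.000985827
Unnormalised posteriors:
  w_A·p_A = 0.34 × 7.63549e-09 = 2.59607e-09
  w_B·p_B = 0.18 × 0.000221338 = 3.98408e-05
  w_C·p_C = 0.37 × 0.00517082 = 0.0019132
  w_D·p_D = 0.11 × 0.000985827 = 0.000108441
Sum: 2.59607e-09 + 3.98408e-05 + 0.0019132 + 0.000108441 = 0.00206149
P(Population D | x₁,x₂) = 0.000108441 / 0.00206149 ≈ 0.053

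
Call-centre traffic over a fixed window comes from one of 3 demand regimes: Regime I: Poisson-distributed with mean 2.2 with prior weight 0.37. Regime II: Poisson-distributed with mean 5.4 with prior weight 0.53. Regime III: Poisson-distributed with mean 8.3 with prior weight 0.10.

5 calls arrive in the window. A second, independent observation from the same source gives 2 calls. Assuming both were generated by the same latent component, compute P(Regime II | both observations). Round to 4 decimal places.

0.5573

Apply Bayes' rule: the posterior for each component is proportional to its prior times its likelihood at x.
Since both observations come from the same component, the likelihood for component k is f_k(x₁)·f_k(x₂).
  f_I = [e^(−2.2)·2.2^5/5! = 0.0475866] × [0.268144] = 0.01276
  f_II = [e^(−5.4)·5.4^5/5! = 0.172821] × [0.0658518] = 0.0113806
  f_III = [e^(−8.3)·8.3^5/5! = 0.0815765] × [0.00856016] = 0.000698308
Weight by the priors:
  w_I·f_I = 0.37 × 0.01276 = 0.00472121
  w_II·f_II = 0.53 × 0.0113806 = 0.00603171
  w_III·f_III = 0.10 × 0.000698308 = 6.98308e-05
Denominator: 0.00472121 + 0.00603171 + 6.98308e-05 = 0.0108228
P(Regime II | x) = 0.00603171 / 0.0108228 ≈ 0.5573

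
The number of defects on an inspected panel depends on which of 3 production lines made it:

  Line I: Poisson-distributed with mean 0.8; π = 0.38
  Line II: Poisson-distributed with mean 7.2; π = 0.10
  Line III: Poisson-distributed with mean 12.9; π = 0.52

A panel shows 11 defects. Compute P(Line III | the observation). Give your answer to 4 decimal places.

P(component k | x) = π_k·f_k(x) / marginal(x), where marginal(x) = Σ_j π_j·f_j(x).
Component likelihoods at x = 11 defects:
  L_I = e^(−0.8)·0.8^11/11! = 9.66938e-10
  L_II = e^(−7.2)·7.2^11/11! = 0.0504175
  L_III = e^(−12.9)·12.9^11/11! = 0.103023
Weight by the priors:
  π_I·L_I = 0.38 × 9.66938e-10 = 3.67436e-10
  π_II·L_II = 0.10 × 0.0504175 = 0.00504175
  π_III·L_III = 0.52 × 0.103023 = 0.0535717
Normaliser: 3.67436e-10 + 0.00504175 + 0.0535717 = 0.0586135
Responsibility of Line III: 0.0535717 / 0.0586135 ≈ 0.9140

0.9140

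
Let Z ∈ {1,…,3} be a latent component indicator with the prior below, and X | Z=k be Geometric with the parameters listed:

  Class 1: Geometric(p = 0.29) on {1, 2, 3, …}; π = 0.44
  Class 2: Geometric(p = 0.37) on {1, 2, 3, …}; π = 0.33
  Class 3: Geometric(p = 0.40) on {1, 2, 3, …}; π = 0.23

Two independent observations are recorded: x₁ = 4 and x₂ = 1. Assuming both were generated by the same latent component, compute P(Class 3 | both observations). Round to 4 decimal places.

By Bayes' theorem, P(k | x) = P(Z=k) f_k(x) / Σ_j P(Z=j) f_j(x).
Since both observations come from the same component, the likelihood for component k is f_k(x₁)·f_k(x₂).
  f_1 = [0.29·(1−0.29)^3 = 0.29·0.357911 = 0.103794] × [0.29] = 0.0301003
  f_2 = [0.37·(1−0.37)^3 = 0.37·0.250047 = 0.0925174] × [0.37] = 0.0342314
  f_3 = [0.40·(1−0.40)^3 = 0.40·0.216 = 0.0864] × [0.4] = 0.03456
Multiply by the mixture weights:
  P(Z=1)·f_1 = 0.44 × 0.0301003 = 0.0132441
  P(Z=2)·f_2 = 0.33 × 0.0342314 = 0.0112964
  P(Z=3)·f_3 = 0.23 × 0.03456 = 0.0079488
Denominator: 0.0132441 + 0.0112964 + 0.0079488 = 0.0324893
P(Class 3 | x) = 0.0079488 / 0.0324893 ≈ 0.2447

0.2447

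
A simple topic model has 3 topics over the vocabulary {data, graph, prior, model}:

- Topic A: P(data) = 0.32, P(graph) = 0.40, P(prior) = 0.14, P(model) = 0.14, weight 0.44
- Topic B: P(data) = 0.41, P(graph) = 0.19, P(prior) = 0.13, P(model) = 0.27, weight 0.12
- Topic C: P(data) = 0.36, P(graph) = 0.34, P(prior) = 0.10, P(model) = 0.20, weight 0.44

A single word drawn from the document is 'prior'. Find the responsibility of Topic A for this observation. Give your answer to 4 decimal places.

0.5083

By Bayes' theorem, P(k | x) = w_k f_k(x) / Σ_j w_j f_j(x).
Categorical probabilities:
  p_A = 0.14
  p_B = 0.13
  p_C = 0.1
Prior × likelihood for each component:
  w_A·p_A = 0.44 × 0.14 = 0.0616
  w_B·p_B = 0.12 × 0.13 = 0.0156
  w_C·p_C = 0.44 × 0.1 = 0.044
Sum: 0.0616 + 0.0156 + 0.044 = 0.1212
P(Topic A | the observation) ≈ 0.5083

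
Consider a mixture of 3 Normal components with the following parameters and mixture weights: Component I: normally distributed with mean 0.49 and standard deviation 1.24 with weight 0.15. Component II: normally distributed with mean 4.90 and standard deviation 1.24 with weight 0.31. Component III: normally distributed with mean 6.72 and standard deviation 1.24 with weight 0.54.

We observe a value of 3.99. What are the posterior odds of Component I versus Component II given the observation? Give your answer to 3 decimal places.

Posterior odds = (π_i f_i(x)) / (π_j f_j(x)); the normalising sum cancels.
Normal densities:
  L_I = (1/(1.24·√(2π)))·exp(−(3.99−0.49)²/(2·1.24²)) = 0.321728·exp(-3.98348) = 0.0059908
  L_II = (1/(1.24·√(2π)))·exp(−(3.99−4.90)²/(2·1.24²)) = 0.321728·exp(-0.26928) = 0.245776
  L_III = (1/(1.24·√(2π)))·exp(−(3.99−6.72)²/(2·1.24²)) = 0.321728·exp(-2.42355) = 0.0285072
0.00089862 / 0.0761907 ≈ 0.012

0.012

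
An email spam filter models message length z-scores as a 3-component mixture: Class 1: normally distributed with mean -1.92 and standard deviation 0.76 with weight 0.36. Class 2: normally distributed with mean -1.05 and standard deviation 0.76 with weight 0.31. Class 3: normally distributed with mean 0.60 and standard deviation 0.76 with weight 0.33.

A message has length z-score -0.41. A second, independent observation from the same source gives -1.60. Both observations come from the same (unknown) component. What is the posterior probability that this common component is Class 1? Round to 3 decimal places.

0.213

Apply Bayes' rule: the posterior for each component is proportional to its prior times its likelihood at x.
Since both observations come from the same component, the likelihood for component k is f_k(x₁)·f_k(x₂).
  f_1 = [0.0729287] × [0.480396] = 0.0350347
  f_2 = [0.368221] × [0.403992] = 0.148758
  f_3 = [0.217066] × [0.00795263] = 0.00172625
Multiply by the mixture weights:
  P(Z=1)·f_1 = 0.36 × 0.0350347 = 0.0126125
  P(Z=2)·f_2 = 0.31 × 0.148758 = 0.046115
  P(Z=3)·f_3 = 0.33 × 0.00172625 = 0.000569662
Evidence: 0.0126125 + 0.046115 + 0.000569662 = 0.0592972
P(Class 1 | x₁, x₂) ≈ 0.213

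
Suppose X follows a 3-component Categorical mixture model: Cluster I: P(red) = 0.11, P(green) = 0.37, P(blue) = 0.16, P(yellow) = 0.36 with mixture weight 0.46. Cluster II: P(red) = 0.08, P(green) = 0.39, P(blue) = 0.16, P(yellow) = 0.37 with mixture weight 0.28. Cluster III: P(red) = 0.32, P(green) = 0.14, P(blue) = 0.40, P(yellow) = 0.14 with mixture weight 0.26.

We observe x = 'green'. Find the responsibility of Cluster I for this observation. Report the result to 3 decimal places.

Apply Bayes' rule: the posterior for each component is proportional to its prior times its likelihood at x.
Categorical probabilities:
  L_I = 0.37
  L_II = 0.39
  L_III = 0.14
Prior × likelihood for each component:
  w_I·L_I = 0.46 × 0.37 = 0.1702
  w_II·L_II = 0.28 × 0.39 = 0.1092
  w_III·L_III = 0.26 × 0.14 = 0.0364
Sum: 0.1702 + 0.1092 + 0.0364 = 0.3158
So the posterior for Cluster I is 0.1702 / 0.3158 ≈ 0.539.

0.539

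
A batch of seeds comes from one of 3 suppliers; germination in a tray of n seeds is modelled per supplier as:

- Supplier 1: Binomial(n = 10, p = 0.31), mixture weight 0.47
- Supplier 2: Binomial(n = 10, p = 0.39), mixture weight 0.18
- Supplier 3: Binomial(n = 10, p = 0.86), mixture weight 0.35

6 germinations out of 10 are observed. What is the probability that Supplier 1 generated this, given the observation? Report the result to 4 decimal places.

0.3995

Posterior ∝ prior × likelihood, so P(k | x) ∝ w_k f_k(x); normalise over all components.
Evaluate each component's likelihood at the observed value:
  f_1 = C(10,6)·0.31^6·0.69^4 = 210·0.000887504·0.226671 = 0.042246
  f_2 = C(10,6)·0.39^6·0.61^4 = 210·0.00351874·0.138458 = 0.102312
  f_3 = C(10,6)·0.86^6·0.14^4 = 210·0.404567·0.00038416 = 0.0326379
Weight by the priors:
  w_1·f_1 = 0.47 × 0.042246 = 0.0198556
  w_2·f_2 = 0.18 × 0.102312 = 0.0184161
  w_3·f_3 = 0.35 × 0.0326379 = 0.0114233
Sum: 0.0198556 + 0.0184161 + 0.0114233 = 0.049695
P(Supplier 1 | data) ≈ 0.3995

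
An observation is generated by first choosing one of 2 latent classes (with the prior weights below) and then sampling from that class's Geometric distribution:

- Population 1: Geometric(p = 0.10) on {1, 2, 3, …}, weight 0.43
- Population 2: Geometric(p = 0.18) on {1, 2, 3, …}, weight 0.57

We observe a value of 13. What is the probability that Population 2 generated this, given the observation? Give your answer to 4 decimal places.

Posterior ∝ prior × likelihood, so P(k | x) ∝ P(Z=k) f_k(x); normalise over all components.
Evaluate each component's likelihood at the observed value:
  L_1 = 0.028243
  L_2 = 0.0166356
Unnormalised posteriors:
  P(Z=1)·L_1 = 0.43 × 0.028243 = 0.0121445
  P(Z=2)·L_2 = 0.57 × 0.0166356 = 0.0094823
Evidence: 0.0121445 + 0.0094823 = 0.0216268
Responsibility of Population 2: 0.0094823 / 0.0216268 ≈ 0.4385

0.4385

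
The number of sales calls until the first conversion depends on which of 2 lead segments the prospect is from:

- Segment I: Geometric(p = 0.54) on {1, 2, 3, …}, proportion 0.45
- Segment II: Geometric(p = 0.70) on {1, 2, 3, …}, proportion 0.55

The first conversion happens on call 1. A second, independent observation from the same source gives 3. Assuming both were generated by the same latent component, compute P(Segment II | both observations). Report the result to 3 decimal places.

By Bayes' theorem, P(k | x) = π_k f_k(x) / Σ_j π_j f_j(x).
Since both observations come from the same component, the likelihood for component k is f_k(x₁)·f_k(x₂).
  L_I = [0.54] × [0.114264] = 0.0617026
  L_II = [0.7] × [0.063] = 0.0441
Weight by the priors:
  π_I·L_I = 0.45 × 0.0617026 = 0.0277662
  π_II·L_II = 0.55 × 0.0441 = 0.024255
Marginal: 0.0277662 + 0.024255 = 0.0520212
Responsibility of Segment II: 0.024255 / 0.0520212 ≈ 0.466

0.466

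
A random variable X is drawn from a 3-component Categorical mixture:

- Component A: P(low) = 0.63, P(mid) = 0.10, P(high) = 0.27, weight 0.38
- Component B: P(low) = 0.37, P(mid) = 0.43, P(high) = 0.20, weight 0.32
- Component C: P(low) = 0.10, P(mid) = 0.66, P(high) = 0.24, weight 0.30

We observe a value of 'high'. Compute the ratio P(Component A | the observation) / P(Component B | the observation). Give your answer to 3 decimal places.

1.603

Only the two components matter; the odds are (π_i f_i(x)) / (π_j f_j(x)).
Evaluate each component's likelihood at the observed value:
  L_A = 0.27
  L_B = 0.2
  L_C = 0.24
Posterior odds = (π_A·L_A) / (π_B·L_B) = (0.38·0.27) / (0.32·0.2) = 0.1026 / 0.064 ≈ 1.603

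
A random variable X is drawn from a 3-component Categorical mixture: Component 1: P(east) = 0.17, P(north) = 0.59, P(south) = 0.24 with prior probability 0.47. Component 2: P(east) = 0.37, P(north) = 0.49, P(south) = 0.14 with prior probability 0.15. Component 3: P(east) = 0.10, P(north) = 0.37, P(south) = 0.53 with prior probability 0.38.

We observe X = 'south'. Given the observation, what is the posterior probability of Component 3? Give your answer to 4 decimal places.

0.6008

By Bayes' theorem, P(k | x) = π_k f_k(x) / Σ_j π_j f_j(x).
Categorical probabilities:
  p_1 = P(south | comp) = 0.24
  p_2 = P(south | comp) = 0.14
  p_3 = P(south | comp) = 0.53
Multiply by the mixture weights:
  π_1·p_1 = 0.47 × 0.24 = 0.1128
  π_2·p_2 = 0.15 × 0.14 = 0.021
  π_3·p_3 = 0.38 × 0.53 = 0.2014
Marginal: 0.1128 + 0.021 + 0.2014 = 0.3352
So the posterior for Component 3 is 0.2014 / 0.3352 ≈ 0.6008.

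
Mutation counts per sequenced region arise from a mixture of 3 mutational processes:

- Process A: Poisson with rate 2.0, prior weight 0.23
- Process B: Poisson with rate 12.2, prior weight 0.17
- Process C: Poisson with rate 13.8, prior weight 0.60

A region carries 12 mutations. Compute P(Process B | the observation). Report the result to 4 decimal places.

0.2423

Posterior ∝ prior × likelihood, so P(k | x) ∝ P(Z=k) f_k(x); normalise over all components.
Evaluate each component's likelihood at the observed value:
  f_A = e^(−2.0)·2.0^12/12! = 1.15727e-06
  f_B = e^(−12.2)·12.2^12/12! = 0.11418
  f_C = e^(−13.8)·13.8^12/12! = 0.101146
Weight by the priors:
  P(Z=A)·f_A = 0.23 × 1.15727e-06 = 2.66172e-07
  P(Z=B)·f_B = 0.17 × 0.11418 = 0.0194105
  P(Z=C)·f_C = 0.60 × 0.101146 = 0.0606875
Normaliser: 2.66172e-07 + 0.0194105 + 0.0606875 = 0.0800983
So the posterior for Process B is 0.0194105 / 0.0800983 ≈ 0.2423.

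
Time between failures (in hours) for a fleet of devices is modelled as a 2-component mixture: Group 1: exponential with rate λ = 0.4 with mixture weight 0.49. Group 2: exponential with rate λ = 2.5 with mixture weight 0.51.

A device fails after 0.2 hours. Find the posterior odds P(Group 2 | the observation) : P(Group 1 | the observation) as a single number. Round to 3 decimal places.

4.274

Posterior odds = (π_i f_i(x)) / (π_j f_j(x)); the normalising sum cancels.
Component likelihoods at x = 0.2 hours:
  L_1 = 0.369247
  L_2 = 1.51633
Odds = (0.51/0.49) × (1.51633/0.369247) = 1.04082 × 4.10654 ≈ 4.274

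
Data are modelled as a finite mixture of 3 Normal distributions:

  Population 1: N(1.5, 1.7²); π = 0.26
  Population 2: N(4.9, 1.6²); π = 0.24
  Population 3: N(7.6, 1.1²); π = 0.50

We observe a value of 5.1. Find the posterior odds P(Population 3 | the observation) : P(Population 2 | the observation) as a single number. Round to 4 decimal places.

0.2308

Only the two components matter; the odds are (w_i f_i(x)) / (w_j f_j(x)).
Evaluate each component's likelihood at the observed value:
  f_1 = 0.0249276
  f_2 = 0.247399
  f_3 = 0.0274087
Posterior odds = (w_3·f_3) / (w_2·f_2) = (0.50·0.0274087) / (0.24·0.247399) = 0.0137044 / 0.0593757 ≈ 0.2308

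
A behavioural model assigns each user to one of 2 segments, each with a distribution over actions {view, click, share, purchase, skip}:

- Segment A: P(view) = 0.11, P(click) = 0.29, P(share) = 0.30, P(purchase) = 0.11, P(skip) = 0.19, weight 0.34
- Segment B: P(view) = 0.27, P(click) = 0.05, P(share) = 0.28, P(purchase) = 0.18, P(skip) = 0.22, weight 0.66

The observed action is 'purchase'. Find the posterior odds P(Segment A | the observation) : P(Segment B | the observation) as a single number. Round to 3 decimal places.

Only the two components matter; the odds are (π_i f_i(x)) / (π_j f_j(x)).
Component likelihoods at x = 'purchase':
  L_A = P(purchase | comp) = 0.11
  L_B = P(purchase | comp) = 0.18
0.0374 / 0.1188 ≈ 0.315

0.315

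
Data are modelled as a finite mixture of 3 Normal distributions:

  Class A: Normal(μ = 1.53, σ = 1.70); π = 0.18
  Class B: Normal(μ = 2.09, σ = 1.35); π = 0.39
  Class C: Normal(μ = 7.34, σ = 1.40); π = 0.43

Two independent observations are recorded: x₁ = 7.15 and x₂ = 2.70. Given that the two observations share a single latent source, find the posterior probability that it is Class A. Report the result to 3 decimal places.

0.163

Posterior ∝ prior × likelihood, so P(k | x) ∝ π_k f_k(x); normalise over all components.
Since both observations come from the same component, the likelihood for component k is f_k(x₁)·f_k(x₂).
  L_A = [(1/(1.70·√(2π)))·exp(−(7.15−1.53)²/(2·1.70²)) = 0.234672·exp(-5.46443) = 0.000993779] × [0.185185] = 0.000184033
  L_B = [(1/(1.35·√(2π)))·exp(−(7.15−2.09)²/(2·1.35²)) = 0.295513·exp(-7.02431) = 0.000263002] × [0.266834] = 7.01778e-05
  L_C = [(1/(1.40·√(2π)))·exp(−(7.15−7.34)²/(2·1.40²)) = 0.284959·exp(-0.00921) = 0.282347] × [0.00117363] = 0.00033137
Weight by the priors:
  π_A·L_A = 0.18 × 0.000184033 = 3.31259e-05
  π_B·L_B = 0.39 × 7.01778e-05 = 2.73693e-05
  π_C·L_C = 0.43 × 0.00033137 = 0.000142489
Denominator: 3.31259e-05 + 2.73693e-05 + 0.000142489 = 0.000202984
So the posterior for Class A is 3.31259e-05 / 0.000202984 ≈ 0.163.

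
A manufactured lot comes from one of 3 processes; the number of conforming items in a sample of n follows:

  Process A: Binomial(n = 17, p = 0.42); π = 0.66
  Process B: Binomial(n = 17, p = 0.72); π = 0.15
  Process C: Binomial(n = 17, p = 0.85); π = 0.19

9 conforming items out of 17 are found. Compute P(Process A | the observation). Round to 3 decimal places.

0.918

The responsibility of component k is π_k f_k(x) divided by Σ_j π_j f_j(x).
Evaluate each component's likelihood at the observed value:
  p_A = 0.126605
  p_B = 0.0477575
  p_C = 0.00144306
Unnormalised posteriors:
  π_A·p_A = 0.66 × 0.126605 = 0.0835596
  π_B·p_B = 0.15 × 0.0477575 = 0.00716363
  π_C·p_C = 0.19 × 0.00144306 = 0.000274182
Denominator: 0.0835596 + 0.00716363 + 0.000274182 = 0.0909974
P(Process A | data) ≈ 0.918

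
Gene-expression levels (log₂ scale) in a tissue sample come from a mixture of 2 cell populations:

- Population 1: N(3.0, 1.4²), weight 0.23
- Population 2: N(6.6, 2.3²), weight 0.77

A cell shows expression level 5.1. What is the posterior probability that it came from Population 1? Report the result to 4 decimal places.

0.1646

Posterior ∝ prior × likelihood, so P(k | x) ∝ w_k f_k(x); normalise over all components.
Normal densities:
  p_1 = (1/(1.4·√(2π)))·exp(−(5.1−3.0)²/(2·1.4²)) = 0.284959·exp(-1.12500) = 0.0925126
  p_2 = (1/(2.3·√(2π)))·exp(−(5.1−6.6)²/(2·2.3²)) = 0.173453·exp(-0.21267) = 0.140224
Weight by the priors:
  w_1·p_1 = 0.23 × 0.0925126 = 0.0212779
  w_2·p_2 = 0.77 × 0.140224 = 0.107973
Evidence: 0.0212779 + 0.107973 = 0.12925
Responsibility of Population 1: 0.0212779 / 0.12925 ≈ 0.1646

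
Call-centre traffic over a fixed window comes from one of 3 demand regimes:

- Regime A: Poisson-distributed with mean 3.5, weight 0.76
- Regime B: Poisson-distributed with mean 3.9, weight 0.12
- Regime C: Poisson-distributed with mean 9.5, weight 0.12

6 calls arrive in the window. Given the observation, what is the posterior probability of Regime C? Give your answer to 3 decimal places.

The responsibility of component k is P(Z=k) f_k(x) divided by Σ_j P(Z=j) f_j(x).
Poisson probabilities:
  p_A = e^(−3.5)·3.5^6/6! = 0.0770983
  p_B = e^(−3.9)·3.9^6/6! = 0.0989251
  p_C = e^(−9.5)·9.5^6/6! = 0.0764208
Prior × likelihood for each component:
  P(Z=A)·p_A = 0.76 × 0.0770983 = 0.0585947
  P(Z=B)·p_B = 0.12 × 0.0989251 = 0.011871
  P(Z=C)·p_C = 0.12 × 0.0764208 = 0.0091705
Marginal: 0.0585947 + 0.011871 + 0.0091705 = 0.0796363
Responsibility of Regime C: 0.0091705 / 0.0796363 ≈ 0.115

0.115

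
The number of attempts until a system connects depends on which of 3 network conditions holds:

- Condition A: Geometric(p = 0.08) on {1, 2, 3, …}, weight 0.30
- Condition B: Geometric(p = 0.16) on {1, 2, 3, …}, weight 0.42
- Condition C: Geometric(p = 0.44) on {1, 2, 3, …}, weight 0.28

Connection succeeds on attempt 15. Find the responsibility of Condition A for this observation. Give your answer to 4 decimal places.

0.5592

The responsibility of component k is π_k f_k(x) divided by Σ_j π_j f_j(x).
Evaluate each component's likelihood at the observed value:
  f_A = 0.08·(1−0.08)^14 = 0.08·0.311193 = 0.0248954
  f_B = 0.16·(1−0.16)^14 = 0.16·0.0870783 = 0.0139325
  f_C = 0.44·(1−0.44)^14 = 0.44·0.000298286 = 0.000131246
Prior × likelihood for each component:
  π_A·f_A = 0.30 × 0.0248954 = 0.00746863
  π_B·f_B = 0.42 × 0.0139325 = 0.00585166
  π_C·f_C = 0.28 × 0.000131246 = 3.67488e-05
Denominator: 0.00746863 + 0.00585166 + 3.67488e-05 = 0.013357
P(Condition A | x) ≈ 0.5592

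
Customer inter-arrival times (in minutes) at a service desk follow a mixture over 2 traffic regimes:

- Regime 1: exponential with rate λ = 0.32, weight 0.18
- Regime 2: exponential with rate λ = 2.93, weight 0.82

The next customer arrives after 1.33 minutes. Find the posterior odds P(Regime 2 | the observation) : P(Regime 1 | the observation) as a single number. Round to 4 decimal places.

1.2963

Since P(k|x) ∝ P(Z=k) f_k(x), the posterior odds are P(Z=i) f_i(x) / (P(Z=j) f_j(x)).
Evaluate each component's likelihood at the observed value:
  f_1 = 0.32·e^(−0.32·1.33) = 0.32·e^(−0.4256) = 0.209081
  f_2 = 2.93·e^(−2.93·1.33) = 2.93·e^(−3.8969) = 0.0594929
Posterior odds = (P(Z=2)·f_2) / (P(Z=1)·f_1) = (0.82·0.0594929) / (0.18·0.209081) = 0.0487842 / 0.0376346 ≈ 1.2963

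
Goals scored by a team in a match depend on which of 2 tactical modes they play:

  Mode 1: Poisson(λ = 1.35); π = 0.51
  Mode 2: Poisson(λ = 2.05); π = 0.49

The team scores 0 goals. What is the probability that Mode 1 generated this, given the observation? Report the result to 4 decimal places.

0.6770

Apply Bayes' rule: the posterior for each component is proportional to its prior times its likelihood at x.
Component likelihoods at x = 0 goals:
  p_1 = e^(−1.35)·1.35^0/0! = 0.25924
  p_2 = e^(−2.05)·2.05^0/0! = 0.128735
Prior × likelihood for each component:
  π_1·p_1 = 0.51 × 0.25924 = 0.132213
  π_2·p_2 = 0.49 × 0.128735 = 0.0630801
Sum: 0.132213 + 0.0630801 = 0.195293
P(Mode 1 | data) ≈ 0.6770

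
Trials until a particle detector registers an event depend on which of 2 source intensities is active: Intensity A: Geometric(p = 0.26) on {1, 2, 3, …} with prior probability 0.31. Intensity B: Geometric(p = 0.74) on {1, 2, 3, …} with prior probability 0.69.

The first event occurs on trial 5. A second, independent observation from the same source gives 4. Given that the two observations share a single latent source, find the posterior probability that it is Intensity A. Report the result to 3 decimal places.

P(component k | x) = π_k·f_k(x) / marginal(x), where marginal(x) = Σ_j π_j·f_j(x).
Since both observations come from the same component, the likelihood for component k is f_k(x₁)·f_k(x₂).
  p_A = [0.26·(1−0.26)^4 = 0.26·0.299866 = 0.0779651] × [0.105358] = 0.00821427
  p_B = [0.74·(1−0.74)^4 = 0.74·0.00456976 = 0.00338162] × [0.0130062] = 4.39822e-05
Unnormalised posteriors:
  π_A·p_A = 0.31 × 0.00821427 = 0.00254642
  π_B·p_B = 0.69 × 4.39822e-05 = 3.03477e-05
Marginal: 0.00254642 + 3.03477e-05 = 0.00257677
Responsibility of Intensity A: 0.00254642 / 0.00257677 ≈ 0.988

0.988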